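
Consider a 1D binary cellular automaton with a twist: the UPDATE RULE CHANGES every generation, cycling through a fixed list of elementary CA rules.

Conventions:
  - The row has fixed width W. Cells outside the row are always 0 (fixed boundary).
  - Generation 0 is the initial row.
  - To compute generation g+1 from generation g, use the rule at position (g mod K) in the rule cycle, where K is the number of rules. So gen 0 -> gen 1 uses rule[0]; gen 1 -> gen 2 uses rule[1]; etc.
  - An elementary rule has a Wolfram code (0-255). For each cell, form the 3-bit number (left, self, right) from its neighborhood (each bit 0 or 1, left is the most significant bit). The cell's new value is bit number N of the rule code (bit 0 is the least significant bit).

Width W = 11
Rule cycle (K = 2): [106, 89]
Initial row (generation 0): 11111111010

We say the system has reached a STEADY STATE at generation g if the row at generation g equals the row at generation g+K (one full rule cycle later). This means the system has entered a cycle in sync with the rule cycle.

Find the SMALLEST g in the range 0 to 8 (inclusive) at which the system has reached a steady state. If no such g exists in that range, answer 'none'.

Gen 0: 11111111010
Gen 1 (rule 106): 10000001100
Gen 2 (rule 89): 01111101111
Gen 3 (rule 106): 11000111001
Gen 4 (rule 89): 11110101100
Gen 5 (rule 106): 10011011100
Gen 6 (rule 89): 01011010111
Gen 7 (rule 106): 10111101101
Gen 8 (rule 89): 00100101100
Gen 9 (rule 106): 01001011100
Gen 10 (rule 89): 00100010111

Answer: none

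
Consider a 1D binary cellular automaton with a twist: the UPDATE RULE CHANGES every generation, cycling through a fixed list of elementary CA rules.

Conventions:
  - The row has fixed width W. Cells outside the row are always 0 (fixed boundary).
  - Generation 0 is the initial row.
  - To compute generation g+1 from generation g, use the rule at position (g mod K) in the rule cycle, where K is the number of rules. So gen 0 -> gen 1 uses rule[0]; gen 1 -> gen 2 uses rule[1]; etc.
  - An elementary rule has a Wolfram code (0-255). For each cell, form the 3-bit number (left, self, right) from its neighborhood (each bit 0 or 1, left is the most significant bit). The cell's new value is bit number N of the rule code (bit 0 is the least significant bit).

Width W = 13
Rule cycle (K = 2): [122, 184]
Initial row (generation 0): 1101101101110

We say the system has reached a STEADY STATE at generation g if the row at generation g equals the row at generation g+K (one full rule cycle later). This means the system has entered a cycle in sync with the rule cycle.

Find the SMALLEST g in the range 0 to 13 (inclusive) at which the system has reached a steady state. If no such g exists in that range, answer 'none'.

Answer: 7

Derivation:
Gen 0: 1101101101110
Gen 1 (rule 122): 1111111111011
Gen 2 (rule 184): 1111111110110
Gen 3 (rule 122): 1000000011111
Gen 4 (rule 184): 0100000011110
Gen 5 (rule 122): 1010000110011
Gen 6 (rule 184): 0101000101010
Gen 7 (rule 122): 1010101010101
Gen 8 (rule 184): 0101010101010
Gen 9 (rule 122): 1010101010101
Gen 10 (rule 184): 0101010101010
Gen 11 (rule 122): 1010101010101
Gen 12 (rule 184): 0101010101010
Gen 13 (rule 122): 1010101010101
Gen 14 (rule 184): 0101010101010
Gen 15 (rule 122): 1010101010101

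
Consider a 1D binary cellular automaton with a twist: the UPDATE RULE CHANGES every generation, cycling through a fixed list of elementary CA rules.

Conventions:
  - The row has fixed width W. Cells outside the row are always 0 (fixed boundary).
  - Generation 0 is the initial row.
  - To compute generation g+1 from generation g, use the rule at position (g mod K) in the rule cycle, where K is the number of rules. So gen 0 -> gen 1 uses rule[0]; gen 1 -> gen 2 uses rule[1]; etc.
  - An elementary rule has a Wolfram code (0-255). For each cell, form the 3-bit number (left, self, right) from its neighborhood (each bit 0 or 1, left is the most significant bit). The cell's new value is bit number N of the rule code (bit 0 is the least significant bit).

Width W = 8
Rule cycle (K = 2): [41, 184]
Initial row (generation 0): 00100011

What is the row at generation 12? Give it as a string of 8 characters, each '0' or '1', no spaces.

Gen 0: 00100011
Gen 1 (rule 41): 10001010
Gen 2 (rule 184): 01000101
Gen 3 (rule 41): 00010010
Gen 4 (rule 184): 00001001
Gen 5 (rule 41): 11100000
Gen 6 (rule 184): 11010000
Gen 7 (rule 41): 10100111
Gen 8 (rule 184): 01010110
Gen 9 (rule 41): 00101100
Gen 10 (rule 184): 00011010
Gen 11 (rule 41): 11010100
Gen 12 (rule 184): 10101010

Answer: 10101010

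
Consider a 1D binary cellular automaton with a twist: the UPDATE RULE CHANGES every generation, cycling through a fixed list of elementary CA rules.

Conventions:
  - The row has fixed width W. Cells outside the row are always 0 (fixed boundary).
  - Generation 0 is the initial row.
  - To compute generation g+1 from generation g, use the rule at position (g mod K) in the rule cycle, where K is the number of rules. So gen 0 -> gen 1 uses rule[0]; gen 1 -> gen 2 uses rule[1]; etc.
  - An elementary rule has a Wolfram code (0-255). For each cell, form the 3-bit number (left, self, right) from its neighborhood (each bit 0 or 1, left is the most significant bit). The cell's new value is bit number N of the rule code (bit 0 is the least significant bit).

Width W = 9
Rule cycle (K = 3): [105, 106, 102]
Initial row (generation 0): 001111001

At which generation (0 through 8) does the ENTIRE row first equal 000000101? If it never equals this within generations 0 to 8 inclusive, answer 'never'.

Answer: 7

Derivation:
Gen 0: 001111001
Gen 1 (rule 105): 101001000
Gen 2 (rule 106): 010010000
Gen 3 (rule 102): 110110000
Gen 4 (rule 105): 111110111
Gen 5 (rule 106): 100011101
Gen 6 (rule 102): 100100111
Gen 7 (rule 105): 000000101
Gen 8 (rule 106): 000001010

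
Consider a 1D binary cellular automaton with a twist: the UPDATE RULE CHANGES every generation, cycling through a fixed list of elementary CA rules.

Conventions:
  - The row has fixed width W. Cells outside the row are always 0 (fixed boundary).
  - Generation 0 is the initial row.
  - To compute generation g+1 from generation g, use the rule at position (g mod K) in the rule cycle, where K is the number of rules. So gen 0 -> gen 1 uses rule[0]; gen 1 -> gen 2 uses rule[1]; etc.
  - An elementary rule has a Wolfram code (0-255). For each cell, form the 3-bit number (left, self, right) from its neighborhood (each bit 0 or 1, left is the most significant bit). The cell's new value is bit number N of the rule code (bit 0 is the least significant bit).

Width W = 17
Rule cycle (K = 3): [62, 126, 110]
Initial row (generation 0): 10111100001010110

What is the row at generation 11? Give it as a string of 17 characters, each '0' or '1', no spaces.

Gen 0: 10111100001010110
Gen 1 (rule 62): 11100010011111101
Gen 2 (rule 126): 10110111110000111
Gen 3 (rule 110): 11111100010001101
Gen 4 (rule 62): 10000010111011011
Gen 5 (rule 126): 11000111101111111
Gen 6 (rule 110): 11001100111000001
Gen 7 (rule 62): 10111011100100011
Gen 8 (rule 126): 11101110111110111
Gen 9 (rule 110): 10111011100011101
Gen 10 (rule 62): 11100110010110011
Gen 11 (rule 126): 10111111111111111

Answer: 10111111111111111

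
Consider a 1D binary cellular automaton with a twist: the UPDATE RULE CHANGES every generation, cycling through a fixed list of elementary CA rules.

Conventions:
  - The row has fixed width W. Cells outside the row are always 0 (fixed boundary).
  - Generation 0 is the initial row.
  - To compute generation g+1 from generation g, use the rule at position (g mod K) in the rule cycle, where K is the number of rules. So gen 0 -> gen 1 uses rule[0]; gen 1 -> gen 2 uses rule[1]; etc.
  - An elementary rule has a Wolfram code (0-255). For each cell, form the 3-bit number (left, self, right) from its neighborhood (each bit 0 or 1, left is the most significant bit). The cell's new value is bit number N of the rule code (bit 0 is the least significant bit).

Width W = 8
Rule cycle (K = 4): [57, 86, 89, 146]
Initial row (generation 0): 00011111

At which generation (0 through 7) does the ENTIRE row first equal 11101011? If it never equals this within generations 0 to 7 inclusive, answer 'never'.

Gen 0: 00011111
Gen 1 (rule 57): 11010000
Gen 2 (rule 86): 01011000
Gen 3 (rule 89): 00011111
Gen 4 (rule 146): 00101110
Gen 5 (rule 57): 10011001
Gen 6 (rule 86): 11101111
Gen 7 (rule 89): 10101001

Answer: never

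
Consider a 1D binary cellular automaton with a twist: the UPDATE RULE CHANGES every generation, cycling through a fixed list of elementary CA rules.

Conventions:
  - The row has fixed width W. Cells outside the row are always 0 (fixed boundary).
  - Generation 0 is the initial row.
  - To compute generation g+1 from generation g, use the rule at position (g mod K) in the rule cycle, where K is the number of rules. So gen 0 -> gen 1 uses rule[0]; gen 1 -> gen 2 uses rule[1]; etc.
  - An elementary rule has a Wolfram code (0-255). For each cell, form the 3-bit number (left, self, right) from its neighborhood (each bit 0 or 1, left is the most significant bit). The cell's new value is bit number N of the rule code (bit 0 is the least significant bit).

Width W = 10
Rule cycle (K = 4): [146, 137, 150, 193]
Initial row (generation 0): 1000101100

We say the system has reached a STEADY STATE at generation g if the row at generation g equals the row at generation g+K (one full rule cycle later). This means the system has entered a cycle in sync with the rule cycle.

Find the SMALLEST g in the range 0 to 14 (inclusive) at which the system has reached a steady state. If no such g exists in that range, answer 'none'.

Answer: 1

Derivation:
Gen 0: 1000101100
Gen 1 (rule 146): 0101000010
Gen 2 (rule 137): 0000011000
Gen 3 (rule 150): 0000100100
Gen 4 (rule 193): 1110000001
Gen 5 (rule 146): 0101000010
Gen 6 (rule 137): 0000011000
Gen 7 (rule 150): 0000100100
Gen 8 (rule 193): 1110000001
Gen 9 (rule 146): 0101000010
Gen 10 (rule 137): 0000011000
Gen 11 (rule 150): 0000100100
Gen 12 (rule 193): 1110000001
Gen 13 (rule 146): 0101000010
Gen 14 (rule 137): 0000011000
Gen 15 (rule 150): 0000100100
Gen 16 (rule 193): 1110000001
Gen 17 (rule 146): 0101000010
Gen 18 (rule 137): 0000011000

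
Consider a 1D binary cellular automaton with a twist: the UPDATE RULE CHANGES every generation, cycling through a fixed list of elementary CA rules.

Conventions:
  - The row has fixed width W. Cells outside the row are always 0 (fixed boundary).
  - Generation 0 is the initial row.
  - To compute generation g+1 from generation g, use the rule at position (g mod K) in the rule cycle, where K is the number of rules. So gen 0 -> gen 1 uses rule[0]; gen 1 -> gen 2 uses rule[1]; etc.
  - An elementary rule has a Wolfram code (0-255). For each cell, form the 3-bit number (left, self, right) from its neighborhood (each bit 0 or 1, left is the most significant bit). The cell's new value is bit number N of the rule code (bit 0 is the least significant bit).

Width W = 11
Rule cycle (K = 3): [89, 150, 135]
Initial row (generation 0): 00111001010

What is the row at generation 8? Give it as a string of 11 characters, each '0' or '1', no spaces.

Gen 0: 00111001010
Gen 1 (rule 89): 10101100001
Gen 2 (rule 150): 10100010011
Gen 3 (rule 135): 10101110100
Gen 4 (rule 89): 00001010011
Gen 5 (rule 150): 00011011100
Gen 6 (rule 135): 11100001001
Gen 7 (rule 89): 10111100100
Gen 8 (rule 150): 10011011110

Answer: 10011011110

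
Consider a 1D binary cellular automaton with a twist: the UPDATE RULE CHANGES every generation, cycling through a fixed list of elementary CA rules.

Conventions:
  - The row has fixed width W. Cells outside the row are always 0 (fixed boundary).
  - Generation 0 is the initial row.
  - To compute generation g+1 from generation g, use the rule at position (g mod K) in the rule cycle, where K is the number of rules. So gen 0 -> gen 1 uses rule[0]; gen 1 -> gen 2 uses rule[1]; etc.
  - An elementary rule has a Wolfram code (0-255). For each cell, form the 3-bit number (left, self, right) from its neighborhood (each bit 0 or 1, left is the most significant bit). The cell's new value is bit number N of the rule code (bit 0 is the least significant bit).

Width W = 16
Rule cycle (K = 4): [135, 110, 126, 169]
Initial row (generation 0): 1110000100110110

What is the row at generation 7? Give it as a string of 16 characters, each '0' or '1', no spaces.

Answer: 1110111001100011

Derivation:
Gen 0: 1110000100110110
Gen 1 (rule 135): 0100111101000000
Gen 2 (rule 110): 1101100111000000
Gen 3 (rule 126): 1111111101100000
Gen 4 (rule 169): 1111111011001111
Gen 5 (rule 135): 0111110000010110
Gen 6 (rule 110): 1100010000111110
Gen 7 (rule 126): 1110111001100011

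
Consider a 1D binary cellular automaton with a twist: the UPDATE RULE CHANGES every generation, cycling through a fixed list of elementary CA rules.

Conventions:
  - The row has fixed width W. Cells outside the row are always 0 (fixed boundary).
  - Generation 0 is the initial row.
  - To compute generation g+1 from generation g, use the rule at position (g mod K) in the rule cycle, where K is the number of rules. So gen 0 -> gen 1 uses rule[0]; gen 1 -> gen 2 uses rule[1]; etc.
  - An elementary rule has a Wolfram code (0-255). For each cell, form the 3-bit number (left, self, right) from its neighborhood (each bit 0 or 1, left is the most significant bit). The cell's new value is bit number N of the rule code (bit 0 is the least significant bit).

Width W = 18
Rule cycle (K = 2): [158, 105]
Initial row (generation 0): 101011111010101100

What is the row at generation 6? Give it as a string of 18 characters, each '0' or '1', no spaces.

Answer: 110001100001001110

Derivation:
Gen 0: 101011111010101100
Gen 1 (rule 158): 101011110010101010
Gen 2 (rule 105): 010110010001010100
Gen 3 (rule 158): 110101111011010110
Gen 4 (rule 105): 111011001111101110
Gen 5 (rule 158): 110010111111001101
Gen 6 (rule 105): 110001100001001110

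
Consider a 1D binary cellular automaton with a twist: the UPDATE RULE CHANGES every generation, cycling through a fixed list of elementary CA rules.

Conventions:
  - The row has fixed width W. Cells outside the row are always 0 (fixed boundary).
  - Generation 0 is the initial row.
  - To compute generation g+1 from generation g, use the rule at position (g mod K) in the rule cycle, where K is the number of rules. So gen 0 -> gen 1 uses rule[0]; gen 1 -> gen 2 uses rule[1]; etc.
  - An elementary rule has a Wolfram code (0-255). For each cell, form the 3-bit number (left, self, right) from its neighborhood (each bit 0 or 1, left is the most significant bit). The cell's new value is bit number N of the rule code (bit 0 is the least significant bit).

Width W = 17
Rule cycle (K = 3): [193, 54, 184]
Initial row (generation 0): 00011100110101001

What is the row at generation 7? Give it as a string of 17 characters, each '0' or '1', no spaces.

Answer: 00001110000000011

Derivation:
Gen 0: 00011100110101001
Gen 1 (rule 193): 11001100010000000
Gen 2 (rule 54): 00110010111000000
Gen 3 (rule 184): 00101001110100000
Gen 4 (rule 193): 10000000110001111
Gen 5 (rule 54): 11000001001010000
Gen 6 (rule 184): 10100000100101000
Gen 7 (rule 193): 00001110000000011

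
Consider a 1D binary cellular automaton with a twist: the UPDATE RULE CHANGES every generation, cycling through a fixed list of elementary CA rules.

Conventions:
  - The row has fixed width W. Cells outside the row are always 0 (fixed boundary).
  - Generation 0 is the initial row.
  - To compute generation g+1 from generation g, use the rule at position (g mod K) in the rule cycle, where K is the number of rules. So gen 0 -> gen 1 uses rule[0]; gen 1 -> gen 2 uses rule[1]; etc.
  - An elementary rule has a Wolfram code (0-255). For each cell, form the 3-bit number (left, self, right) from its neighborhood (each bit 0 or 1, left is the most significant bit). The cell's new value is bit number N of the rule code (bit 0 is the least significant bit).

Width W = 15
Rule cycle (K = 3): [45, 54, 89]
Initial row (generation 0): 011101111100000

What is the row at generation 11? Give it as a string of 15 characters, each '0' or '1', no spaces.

Answer: 111110000000011

Derivation:
Gen 0: 011101111100000
Gen 1 (rule 45): 010011000001111
Gen 2 (rule 54): 111100100010000
Gen 3 (rule 89): 100110011001111
Gen 4 (rule 45): 100100010001000
Gen 5 (rule 54): 111110111011100
Gen 6 (rule 89): 100010101010111
Gen 7 (rule 45): 101011111111100
Gen 8 (rule 54): 111100000000010
Gen 9 (rule 89): 100111111111001
Gen 10 (rule 45): 100100000000001
Gen 11 (rule 54): 111110000000011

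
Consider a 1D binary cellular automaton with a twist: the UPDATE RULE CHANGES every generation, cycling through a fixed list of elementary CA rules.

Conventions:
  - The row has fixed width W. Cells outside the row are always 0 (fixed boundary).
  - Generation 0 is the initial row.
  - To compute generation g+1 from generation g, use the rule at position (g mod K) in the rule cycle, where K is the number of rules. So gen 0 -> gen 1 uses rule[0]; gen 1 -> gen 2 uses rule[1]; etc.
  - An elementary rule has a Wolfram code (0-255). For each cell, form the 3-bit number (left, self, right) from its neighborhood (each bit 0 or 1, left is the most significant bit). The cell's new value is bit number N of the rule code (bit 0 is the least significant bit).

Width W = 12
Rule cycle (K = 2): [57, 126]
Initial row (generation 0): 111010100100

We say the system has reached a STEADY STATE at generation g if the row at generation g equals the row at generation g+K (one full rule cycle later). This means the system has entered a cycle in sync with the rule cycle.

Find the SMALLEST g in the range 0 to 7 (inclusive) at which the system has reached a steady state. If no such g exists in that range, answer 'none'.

Answer: none

Derivation:
Gen 0: 111010100100
Gen 1 (rule 57): 100101010011
Gen 2 (rule 126): 111111111111
Gen 3 (rule 57): 100000000000
Gen 4 (rule 126): 110000000000
Gen 5 (rule 57): 101111111111
Gen 6 (rule 126): 111000000001
Gen 7 (rule 57): 100111111100
Gen 8 (rule 126): 111100000110
Gen 9 (rule 57): 100011110101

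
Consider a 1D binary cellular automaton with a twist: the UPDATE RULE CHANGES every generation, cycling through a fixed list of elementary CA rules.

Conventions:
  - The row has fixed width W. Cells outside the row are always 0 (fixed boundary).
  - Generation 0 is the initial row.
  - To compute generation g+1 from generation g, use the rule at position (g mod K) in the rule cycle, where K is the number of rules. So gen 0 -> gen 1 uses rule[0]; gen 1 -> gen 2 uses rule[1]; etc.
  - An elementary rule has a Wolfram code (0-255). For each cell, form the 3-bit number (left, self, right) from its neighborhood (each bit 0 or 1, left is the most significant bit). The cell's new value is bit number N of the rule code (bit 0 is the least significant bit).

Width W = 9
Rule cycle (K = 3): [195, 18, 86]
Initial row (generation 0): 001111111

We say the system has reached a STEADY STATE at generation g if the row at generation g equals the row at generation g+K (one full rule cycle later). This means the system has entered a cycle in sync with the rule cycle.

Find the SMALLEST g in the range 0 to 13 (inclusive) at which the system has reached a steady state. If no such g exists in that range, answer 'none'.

Gen 0: 001111111
Gen 1 (rule 195): 110111111
Gen 2 (rule 18): 000000000
Gen 3 (rule 86): 000000000
Gen 4 (rule 195): 111111111
Gen 5 (rule 18): 000000000
Gen 6 (rule 86): 000000000
Gen 7 (rule 195): 111111111
Gen 8 (rule 18): 000000000
Gen 9 (rule 86): 000000000
Gen 10 (rule 195): 111111111
Gen 11 (rule 18): 000000000
Gen 12 (rule 86): 000000000
Gen 13 (rule 195): 111111111
Gen 14 (rule 18): 000000000
Gen 15 (rule 86): 000000000
Gen 16 (rule 195): 111111111

Answer: 2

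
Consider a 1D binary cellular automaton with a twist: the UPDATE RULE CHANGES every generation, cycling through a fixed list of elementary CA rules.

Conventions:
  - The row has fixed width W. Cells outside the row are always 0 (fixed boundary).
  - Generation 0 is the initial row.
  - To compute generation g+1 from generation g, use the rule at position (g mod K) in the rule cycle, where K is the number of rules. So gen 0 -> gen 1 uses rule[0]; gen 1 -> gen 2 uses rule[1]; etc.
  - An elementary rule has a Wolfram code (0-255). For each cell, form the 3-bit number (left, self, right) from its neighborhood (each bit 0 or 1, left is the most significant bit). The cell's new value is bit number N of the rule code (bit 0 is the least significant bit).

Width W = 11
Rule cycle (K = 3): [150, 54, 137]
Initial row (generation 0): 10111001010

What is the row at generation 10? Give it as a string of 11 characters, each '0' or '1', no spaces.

Answer: 00001110111

Derivation:
Gen 0: 10111001010
Gen 1 (rule 150): 10010111011
Gen 2 (rule 54): 11111000100
Gen 3 (rule 137): 11110010001
Gen 4 (rule 150): 01101111011
Gen 5 (rule 54): 10010000100
Gen 6 (rule 137): 00000110001
Gen 7 (rule 150): 00001001011
Gen 8 (rule 54): 00011111100
Gen 9 (rule 137): 11011111001
Gen 10 (rule 150): 00001110111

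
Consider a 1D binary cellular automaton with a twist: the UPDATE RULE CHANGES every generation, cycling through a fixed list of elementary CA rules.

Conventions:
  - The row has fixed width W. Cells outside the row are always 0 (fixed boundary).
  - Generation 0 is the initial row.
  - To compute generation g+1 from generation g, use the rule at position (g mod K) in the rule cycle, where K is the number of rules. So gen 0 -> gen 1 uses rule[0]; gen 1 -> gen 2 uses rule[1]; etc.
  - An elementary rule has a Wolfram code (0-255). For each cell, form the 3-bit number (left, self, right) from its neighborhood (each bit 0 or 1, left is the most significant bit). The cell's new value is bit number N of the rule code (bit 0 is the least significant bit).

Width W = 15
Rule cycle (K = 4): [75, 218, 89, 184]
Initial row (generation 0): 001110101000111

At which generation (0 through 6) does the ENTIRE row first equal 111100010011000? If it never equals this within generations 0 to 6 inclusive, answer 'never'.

Answer: never

Derivation:
Gen 0: 001110101000111
Gen 1 (rule 75): 111010000011101
Gen 2 (rule 218): 111001000111100
Gen 3 (rule 89): 101100110100111
Gen 4 (rule 184): 011010101010110
Gen 5 (rule 75): 111000000000110
Gen 6 (rule 218): 111100000001111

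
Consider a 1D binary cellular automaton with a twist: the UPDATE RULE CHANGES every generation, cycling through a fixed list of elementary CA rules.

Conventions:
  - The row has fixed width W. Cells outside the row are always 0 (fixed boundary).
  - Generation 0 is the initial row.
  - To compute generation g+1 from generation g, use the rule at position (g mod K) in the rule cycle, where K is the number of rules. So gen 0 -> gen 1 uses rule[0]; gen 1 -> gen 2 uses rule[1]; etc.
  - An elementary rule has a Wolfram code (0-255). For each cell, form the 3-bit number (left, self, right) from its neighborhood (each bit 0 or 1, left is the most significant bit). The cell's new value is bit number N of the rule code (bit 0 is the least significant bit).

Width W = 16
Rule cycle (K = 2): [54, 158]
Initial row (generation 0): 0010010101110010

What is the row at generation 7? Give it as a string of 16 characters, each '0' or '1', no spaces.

Gen 0: 0010010101110010
Gen 1 (rule 54): 0111111110001111
Gen 2 (rule 158): 1111111101011110
Gen 3 (rule 54): 0000000011100001
Gen 4 (rule 158): 0000000111010011
Gen 5 (rule 54): 0000001000111100
Gen 6 (rule 158): 0000011101111010
Gen 7 (rule 54): 0000100010000111

Answer: 0000100010000111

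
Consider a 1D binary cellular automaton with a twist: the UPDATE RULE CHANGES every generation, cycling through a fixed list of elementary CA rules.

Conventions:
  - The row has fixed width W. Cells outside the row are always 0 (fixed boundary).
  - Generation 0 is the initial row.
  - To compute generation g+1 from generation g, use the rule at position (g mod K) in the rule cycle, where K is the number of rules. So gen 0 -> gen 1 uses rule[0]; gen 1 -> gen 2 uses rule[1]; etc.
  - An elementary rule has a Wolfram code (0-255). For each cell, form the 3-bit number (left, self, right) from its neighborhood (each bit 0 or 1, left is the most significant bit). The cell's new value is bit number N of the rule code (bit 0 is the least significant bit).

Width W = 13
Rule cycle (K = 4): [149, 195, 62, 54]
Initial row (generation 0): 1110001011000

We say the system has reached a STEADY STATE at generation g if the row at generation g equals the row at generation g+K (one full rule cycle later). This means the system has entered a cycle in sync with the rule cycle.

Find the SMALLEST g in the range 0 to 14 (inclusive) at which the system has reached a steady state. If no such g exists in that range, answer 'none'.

Answer: none

Derivation:
Gen 0: 1110001011000
Gen 1 (rule 149): 0101101000111
Gen 2 (rule 195): 1000100011011
Gen 3 (rule 62): 1101110110110
Gen 4 (rule 54): 0010001001001
Gen 5 (rule 149): 1011101101101
Gen 6 (rule 195): 0001100100100
Gen 7 (rule 62): 0011011111110
Gen 8 (rule 54): 0100100000001
Gen 9 (rule 149): 0110111111101
Gen 10 (rule 195): 1010011111100
Gen 11 (rule 62): 1111110000010
Gen 12 (rule 54): 0000001000111
Gen 13 (rule 149): 1111101110010
Gen 14 (rule 195): 0111100110100
Gen 15 (rule 62): 1100011101110
Gen 16 (rule 54): 0010100010001
Gen 17 (rule 149): 1010111011101
Gen 18 (rule 195): 0000011001100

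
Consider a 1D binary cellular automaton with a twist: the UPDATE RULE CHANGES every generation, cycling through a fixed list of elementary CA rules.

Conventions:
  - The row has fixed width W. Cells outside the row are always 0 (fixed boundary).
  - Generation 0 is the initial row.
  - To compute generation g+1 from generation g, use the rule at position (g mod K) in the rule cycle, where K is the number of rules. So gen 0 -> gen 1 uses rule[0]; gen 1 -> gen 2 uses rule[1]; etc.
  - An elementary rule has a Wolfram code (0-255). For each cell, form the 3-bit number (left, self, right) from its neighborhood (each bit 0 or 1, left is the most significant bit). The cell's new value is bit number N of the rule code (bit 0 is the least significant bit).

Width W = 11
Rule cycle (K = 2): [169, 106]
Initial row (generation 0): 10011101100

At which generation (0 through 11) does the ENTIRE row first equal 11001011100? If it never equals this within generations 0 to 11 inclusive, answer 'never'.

Gen 0: 10011101100
Gen 1 (rule 169): 00011011001
Gen 2 (rule 106): 00111111010
Gen 3 (rule 169): 10111110100
Gen 4 (rule 106): 01100011000
Gen 5 (rule 169): 01001010011
Gen 6 (rule 106): 10010100111
Gen 7 (rule 169): 00001000110
Gen 8 (rule 106): 00010001110
Gen 9 (rule 169): 11000101100
Gen 10 (rule 106): 11001011100
Gen 11 (rule 169): 10000111001

Answer: 10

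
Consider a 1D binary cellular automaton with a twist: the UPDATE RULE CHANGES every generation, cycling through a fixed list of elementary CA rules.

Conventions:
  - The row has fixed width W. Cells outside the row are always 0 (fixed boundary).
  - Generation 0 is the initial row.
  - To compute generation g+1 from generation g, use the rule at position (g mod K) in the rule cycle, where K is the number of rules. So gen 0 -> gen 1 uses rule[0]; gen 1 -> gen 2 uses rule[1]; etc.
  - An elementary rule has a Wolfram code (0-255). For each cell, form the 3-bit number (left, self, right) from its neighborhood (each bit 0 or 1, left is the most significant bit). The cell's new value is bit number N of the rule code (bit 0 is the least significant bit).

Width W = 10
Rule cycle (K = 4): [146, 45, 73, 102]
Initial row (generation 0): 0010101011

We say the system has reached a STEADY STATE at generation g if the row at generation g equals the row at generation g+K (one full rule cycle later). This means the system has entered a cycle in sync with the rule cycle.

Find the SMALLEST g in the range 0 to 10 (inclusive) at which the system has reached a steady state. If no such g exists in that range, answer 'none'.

Answer: none

Derivation:
Gen 0: 0010101011
Gen 1 (rule 146): 0100000000
Gen 2 (rule 45): 0101111111
Gen 3 (rule 73): 0001000001
Gen 4 (rule 102): 0011000011
Gen 5 (rule 146): 0100100100
Gen 6 (rule 45): 0100100101
Gen 7 (rule 73): 0000000000
Gen 8 (rule 102): 0000000000
Gen 9 (rule 146): 0000000000
Gen 10 (rule 45): 1111111111
Gen 11 (rule 73): 1000000001
Gen 12 (rule 102): 1000000011
Gen 13 (rule 146): 0100000100
Gen 14 (rule 45): 0101110101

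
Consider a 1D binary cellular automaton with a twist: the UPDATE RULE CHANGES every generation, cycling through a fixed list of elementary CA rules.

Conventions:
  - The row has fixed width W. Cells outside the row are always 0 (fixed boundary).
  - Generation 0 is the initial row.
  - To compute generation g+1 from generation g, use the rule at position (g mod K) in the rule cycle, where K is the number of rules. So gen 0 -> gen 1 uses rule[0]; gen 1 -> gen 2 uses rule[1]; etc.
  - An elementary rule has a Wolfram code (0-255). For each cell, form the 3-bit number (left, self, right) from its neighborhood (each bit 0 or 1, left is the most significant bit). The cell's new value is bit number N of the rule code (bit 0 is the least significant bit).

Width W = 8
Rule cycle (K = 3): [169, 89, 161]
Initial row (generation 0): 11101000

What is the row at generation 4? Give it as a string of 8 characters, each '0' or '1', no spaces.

Answer: 11110001

Derivation:
Gen 0: 11101000
Gen 1 (rule 169): 11010011
Gen 2 (rule 89): 11001011
Gen 3 (rule 161): 00000100
Gen 4 (rule 169): 11110001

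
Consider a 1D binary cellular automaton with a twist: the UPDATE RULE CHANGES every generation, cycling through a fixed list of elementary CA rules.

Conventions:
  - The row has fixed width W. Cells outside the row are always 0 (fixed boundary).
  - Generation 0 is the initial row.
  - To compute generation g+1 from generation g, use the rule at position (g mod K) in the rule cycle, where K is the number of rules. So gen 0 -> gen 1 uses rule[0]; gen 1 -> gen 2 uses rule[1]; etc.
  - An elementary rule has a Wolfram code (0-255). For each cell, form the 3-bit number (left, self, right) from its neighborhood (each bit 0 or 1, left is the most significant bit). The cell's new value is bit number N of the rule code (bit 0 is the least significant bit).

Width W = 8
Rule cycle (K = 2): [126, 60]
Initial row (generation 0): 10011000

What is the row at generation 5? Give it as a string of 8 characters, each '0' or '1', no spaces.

Gen 0: 10011000
Gen 1 (rule 126): 11111100
Gen 2 (rule 60): 10000010
Gen 3 (rule 126): 11000111
Gen 4 (rule 60): 10100100
Gen 5 (rule 126): 11111110

Answer: 11111110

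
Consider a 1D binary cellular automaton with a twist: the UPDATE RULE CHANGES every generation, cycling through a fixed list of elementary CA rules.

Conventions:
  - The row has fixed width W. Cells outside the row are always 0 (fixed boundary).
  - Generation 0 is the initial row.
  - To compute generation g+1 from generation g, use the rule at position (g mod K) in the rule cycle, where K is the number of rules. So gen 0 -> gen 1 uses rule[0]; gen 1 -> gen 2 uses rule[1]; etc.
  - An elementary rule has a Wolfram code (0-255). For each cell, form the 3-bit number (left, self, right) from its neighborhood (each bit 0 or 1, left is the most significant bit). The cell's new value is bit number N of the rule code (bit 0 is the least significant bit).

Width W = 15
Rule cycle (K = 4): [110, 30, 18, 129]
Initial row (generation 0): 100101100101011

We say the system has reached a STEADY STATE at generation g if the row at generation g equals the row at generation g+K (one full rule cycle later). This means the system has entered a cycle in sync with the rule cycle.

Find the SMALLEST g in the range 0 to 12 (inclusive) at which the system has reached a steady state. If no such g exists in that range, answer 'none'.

Answer: none

Derivation:
Gen 0: 100101100101011
Gen 1 (rule 110): 101111101111111
Gen 2 (rule 30): 101000001000000
Gen 3 (rule 18): 000100010100000
Gen 4 (rule 129): 110001000001111
Gen 5 (rule 110): 110011000011001
Gen 6 (rule 30): 101110100110111
Gen 7 (rule 18): 000000011000000
Gen 8 (rule 129): 111111000011111
Gen 9 (rule 110): 100001000110001
Gen 10 (rule 30): 110011101101011
Gen 11 (rule 18): 001100000000000
Gen 12 (rule 129): 100001111111111
Gen 13 (rule 110): 100011000000001
Gen 14 (rule 30): 110110100000011
Gen 15 (rule 18): 000000010000100
Gen 16 (rule 129): 111111000110001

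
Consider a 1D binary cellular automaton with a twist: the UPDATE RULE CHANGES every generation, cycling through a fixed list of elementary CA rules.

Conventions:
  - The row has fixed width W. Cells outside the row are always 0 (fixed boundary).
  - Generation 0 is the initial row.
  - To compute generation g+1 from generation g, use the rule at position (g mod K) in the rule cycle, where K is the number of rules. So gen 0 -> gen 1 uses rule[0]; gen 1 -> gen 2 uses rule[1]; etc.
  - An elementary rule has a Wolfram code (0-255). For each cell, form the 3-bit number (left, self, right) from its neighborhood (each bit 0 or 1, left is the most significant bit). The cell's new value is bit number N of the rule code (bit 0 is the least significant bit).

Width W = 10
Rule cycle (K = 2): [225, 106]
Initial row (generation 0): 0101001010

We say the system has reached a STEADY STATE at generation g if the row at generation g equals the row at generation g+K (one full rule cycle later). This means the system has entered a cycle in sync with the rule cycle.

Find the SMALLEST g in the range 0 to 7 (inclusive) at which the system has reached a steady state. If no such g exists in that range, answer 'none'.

Gen 0: 0101001010
Gen 1 (rule 225): 0010000100
Gen 2 (rule 106): 0100001000
Gen 3 (rule 225): 0001100011
Gen 4 (rule 106): 0011100111
Gen 5 (rule 225): 1001100011
Gen 6 (rule 106): 0011100111
Gen 7 (rule 225): 1001100011
Gen 8 (rule 106): 0011100111
Gen 9 (rule 225): 1001100011

Answer: 4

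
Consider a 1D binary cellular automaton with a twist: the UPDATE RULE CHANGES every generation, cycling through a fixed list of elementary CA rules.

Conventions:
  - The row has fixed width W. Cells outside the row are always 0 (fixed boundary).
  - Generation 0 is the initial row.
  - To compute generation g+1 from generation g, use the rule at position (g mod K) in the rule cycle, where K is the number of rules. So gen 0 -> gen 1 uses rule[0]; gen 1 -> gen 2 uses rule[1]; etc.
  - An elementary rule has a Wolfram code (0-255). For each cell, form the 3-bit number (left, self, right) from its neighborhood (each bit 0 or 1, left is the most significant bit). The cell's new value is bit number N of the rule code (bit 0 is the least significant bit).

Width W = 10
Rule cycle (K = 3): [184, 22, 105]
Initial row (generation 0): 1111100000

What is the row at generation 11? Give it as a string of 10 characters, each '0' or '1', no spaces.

Gen 0: 1111100000
Gen 1 (rule 184): 1111010000
Gen 2 (rule 22): 0000011000
Gen 3 (rule 105): 1111011011
Gen 4 (rule 184): 1110110110
Gen 5 (rule 22): 0000000001
Gen 6 (rule 105): 1111111100
Gen 7 (rule 184): 1111111010
Gen 8 (rule 22): 0000000011
Gen 9 (rule 105): 1111111011
Gen 10 (rule 184): 1111110110
Gen 11 (rule 22): 0000000001

Answer: 0000000001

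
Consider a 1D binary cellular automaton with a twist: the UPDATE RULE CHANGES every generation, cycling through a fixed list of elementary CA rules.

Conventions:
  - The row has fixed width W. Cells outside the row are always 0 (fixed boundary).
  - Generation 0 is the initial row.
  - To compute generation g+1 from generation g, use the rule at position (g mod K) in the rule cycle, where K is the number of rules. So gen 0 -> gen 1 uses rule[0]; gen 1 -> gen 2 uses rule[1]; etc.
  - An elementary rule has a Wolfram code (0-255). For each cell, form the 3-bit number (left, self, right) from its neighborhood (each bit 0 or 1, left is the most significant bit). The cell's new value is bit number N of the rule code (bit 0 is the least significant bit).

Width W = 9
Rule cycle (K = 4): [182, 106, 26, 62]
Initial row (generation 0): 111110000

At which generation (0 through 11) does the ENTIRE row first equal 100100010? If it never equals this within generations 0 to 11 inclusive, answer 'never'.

Answer: 11

Derivation:
Gen 0: 111110000
Gen 1 (rule 182): 011101000
Gen 2 (rule 106): 110110000
Gen 3 (rule 26): 100101000
Gen 4 (rule 62): 111111100
Gen 5 (rule 182): 011111010
Gen 6 (rule 106): 110001100
Gen 7 (rule 26): 101011010
Gen 8 (rule 62): 111110111
Gen 9 (rule 182): 011101010
Gen 10 (rule 106): 110110100
Gen 11 (rule 26): 100100010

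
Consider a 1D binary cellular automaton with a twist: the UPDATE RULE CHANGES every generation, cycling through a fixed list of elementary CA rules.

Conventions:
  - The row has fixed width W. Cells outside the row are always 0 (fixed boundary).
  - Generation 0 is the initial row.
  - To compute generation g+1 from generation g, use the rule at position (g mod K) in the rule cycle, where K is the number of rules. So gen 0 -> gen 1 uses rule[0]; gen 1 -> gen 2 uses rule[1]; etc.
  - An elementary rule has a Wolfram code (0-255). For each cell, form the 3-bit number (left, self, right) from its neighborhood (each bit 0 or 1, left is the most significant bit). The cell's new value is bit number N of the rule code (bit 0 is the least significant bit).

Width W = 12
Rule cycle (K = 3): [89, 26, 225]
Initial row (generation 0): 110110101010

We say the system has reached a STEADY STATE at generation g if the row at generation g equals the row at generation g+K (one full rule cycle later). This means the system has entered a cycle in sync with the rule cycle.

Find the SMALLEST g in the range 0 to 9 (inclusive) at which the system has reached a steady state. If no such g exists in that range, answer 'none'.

Answer: none

Derivation:
Gen 0: 110110101010
Gen 1 (rule 89): 110110000001
Gen 2 (rule 26): 100101000010
Gen 3 (rule 225): 000010011000
Gen 4 (rule 89): 111001011111
Gen 5 (rule 26): 100110010000
Gen 6 (rule 225): 000010000111
Gen 7 (rule 89): 111001110101
Gen 8 (rule 26): 100111000000
Gen 9 (rule 225): 000011011111
Gen 10 (rule 89): 111011010001
Gen 11 (rule 26): 100010001010
Gen 12 (rule 225): 001000100100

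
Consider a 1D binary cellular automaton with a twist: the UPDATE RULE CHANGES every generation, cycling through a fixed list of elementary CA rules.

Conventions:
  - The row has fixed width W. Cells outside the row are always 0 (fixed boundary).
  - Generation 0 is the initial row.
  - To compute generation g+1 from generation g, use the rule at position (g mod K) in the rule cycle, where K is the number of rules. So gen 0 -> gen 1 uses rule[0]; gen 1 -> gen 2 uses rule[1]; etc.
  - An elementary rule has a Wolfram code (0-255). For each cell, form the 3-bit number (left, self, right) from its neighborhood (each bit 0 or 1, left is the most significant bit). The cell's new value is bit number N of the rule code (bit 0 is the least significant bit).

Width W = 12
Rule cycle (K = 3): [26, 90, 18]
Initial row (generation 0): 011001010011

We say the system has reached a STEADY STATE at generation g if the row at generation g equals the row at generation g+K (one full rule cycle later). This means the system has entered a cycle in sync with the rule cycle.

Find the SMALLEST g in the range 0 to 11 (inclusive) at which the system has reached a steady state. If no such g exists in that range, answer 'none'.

Gen 0: 011001010011
Gen 1 (rule 26): 110110001110
Gen 2 (rule 90): 110111011011
Gen 3 (rule 18): 000000000000
Gen 4 (rule 26): 000000000000
Gen 5 (rule 90): 000000000000
Gen 6 (rule 18): 000000000000
Gen 7 (rule 26): 000000000000
Gen 8 (rule 90): 000000000000
Gen 9 (rule 18): 000000000000
Gen 10 (rule 26): 000000000000
Gen 11 (rule 90): 000000000000
Gen 12 (rule 18): 000000000000
Gen 13 (rule 26): 000000000000
Gen 14 (rule 90): 000000000000

Answer: 3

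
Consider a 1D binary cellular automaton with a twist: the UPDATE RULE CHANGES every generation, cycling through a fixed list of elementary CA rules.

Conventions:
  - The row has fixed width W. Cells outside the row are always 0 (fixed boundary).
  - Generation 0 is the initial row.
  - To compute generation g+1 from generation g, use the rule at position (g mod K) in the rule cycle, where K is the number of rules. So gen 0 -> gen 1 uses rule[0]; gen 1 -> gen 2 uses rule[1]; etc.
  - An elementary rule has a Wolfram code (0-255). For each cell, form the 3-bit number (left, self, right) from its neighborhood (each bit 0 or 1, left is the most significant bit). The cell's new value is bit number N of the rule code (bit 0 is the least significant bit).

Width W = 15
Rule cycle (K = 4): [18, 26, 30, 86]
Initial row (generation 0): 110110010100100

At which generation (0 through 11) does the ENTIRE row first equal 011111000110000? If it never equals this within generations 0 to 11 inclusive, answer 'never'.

Answer: never

Derivation:
Gen 0: 110110010100100
Gen 1 (rule 18): 000001100011010
Gen 2 (rule 26): 000011010110001
Gen 3 (rule 30): 000110010101011
Gen 4 (rule 86): 001011110101001
Gen 5 (rule 18): 010000000000110
Gen 6 (rule 26): 101000000001101
Gen 7 (rule 30): 101100000011001
Gen 8 (rule 86): 100110000101111
Gen 9 (rule 18): 011001001000000
Gen 10 (rule 26): 110110110100000
Gen 11 (rule 30): 100100100110000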